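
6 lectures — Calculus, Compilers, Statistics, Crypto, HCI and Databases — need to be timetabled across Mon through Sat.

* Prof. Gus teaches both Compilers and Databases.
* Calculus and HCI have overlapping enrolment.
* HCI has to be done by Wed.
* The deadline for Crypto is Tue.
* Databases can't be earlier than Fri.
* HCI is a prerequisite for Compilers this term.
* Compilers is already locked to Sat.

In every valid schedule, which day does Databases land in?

Databases's window is Fri–Sat.
Compilers is fixed at Sat, and Databases can't share a day with Compilers.
So Databases must be Fri.

Fri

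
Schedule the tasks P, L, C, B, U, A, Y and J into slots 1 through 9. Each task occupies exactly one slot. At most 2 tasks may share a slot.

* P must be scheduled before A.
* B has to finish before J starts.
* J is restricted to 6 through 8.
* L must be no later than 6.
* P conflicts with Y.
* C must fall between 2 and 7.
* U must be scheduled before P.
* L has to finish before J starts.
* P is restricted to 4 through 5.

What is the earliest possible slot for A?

5

Precedence pushes A to at least 5.
A at 5 is achievable: C in 2, Y in 3, P in 4, L in 1, J in 6, U in 2, A in 5, B in 1.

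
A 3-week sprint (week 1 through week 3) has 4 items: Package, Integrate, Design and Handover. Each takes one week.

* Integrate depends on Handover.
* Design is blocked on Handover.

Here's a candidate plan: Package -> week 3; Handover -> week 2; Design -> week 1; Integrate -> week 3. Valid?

Invalid. Design is blocked on Handover.

Integrate depends on Handover — holds.
Design is blocked on Handover — violated.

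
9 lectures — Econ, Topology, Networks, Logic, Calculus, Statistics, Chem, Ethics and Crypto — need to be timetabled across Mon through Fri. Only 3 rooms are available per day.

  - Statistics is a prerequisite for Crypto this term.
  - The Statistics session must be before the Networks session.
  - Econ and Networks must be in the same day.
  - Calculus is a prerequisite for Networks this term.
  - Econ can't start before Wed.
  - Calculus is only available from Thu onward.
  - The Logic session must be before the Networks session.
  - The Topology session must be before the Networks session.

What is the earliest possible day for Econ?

Fri

Econ is available from Wed; Econ must be in the same day as Networks, which can't be before Fri, so Econ is at least Fri.
Econ at Fri is achievable: Ethics -> Tue; Calculus -> Thu; Topology -> Mon; Chem -> Tue; Crypto -> Tue; Statistics -> Mon; Econ -> Fri; Networks -> Fri; Logic -> Mon.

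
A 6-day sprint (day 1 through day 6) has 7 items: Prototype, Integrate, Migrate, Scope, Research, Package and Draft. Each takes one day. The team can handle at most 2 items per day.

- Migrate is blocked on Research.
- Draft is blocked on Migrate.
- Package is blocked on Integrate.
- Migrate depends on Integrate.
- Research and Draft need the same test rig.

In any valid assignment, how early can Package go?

day 2

Precedence pushes Package to at least day 2.
Package at day 2 is achievable: Research in day 1; Draft in day 3; Migrate in day 2; Package in day 2; Integrate in day 1; Prototype in day 3; Scope in day 4.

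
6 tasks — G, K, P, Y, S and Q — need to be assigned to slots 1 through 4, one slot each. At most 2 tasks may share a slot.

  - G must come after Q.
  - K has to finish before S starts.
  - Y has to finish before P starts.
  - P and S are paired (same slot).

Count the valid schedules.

30

Splitting on G: it can be 2 (9), 3 (14), 4 (7). Listing each branch's schedules as (K, P, Y, S, Q):
G=2: (1,3,2,3,1) (1,4,2,4,1) (1,4,3,4,1) (2,3,1,3,1) (2,4,1,4,1) (2,4,3,4,1) (3,4,1,4,1) (3,4,2,4,1) (3,4,3,4,1) — 9.
G=3: (1,4,1,4,2) (1,4,2,4,1) (1,4,2,4,2) (1,4,3,4,1) (1,4,3,4,2) (2,4,1,4,1) (2,4,1,4,2) (2,4,2,4,1) (2,4,3,4,1) (2,4,3,4,2) (3,4,1,4,1) (3,4,1,4,2) (3,4,2,4,1) (3,4,2,4,2) — 14.
G=4: (1,2,1,2,3) (1,3,1,3,2) (1,3,2,3,1) (1,3,2,3,2) (2,3,1,3,1) (2,3,1,3,2) (2,3,2,3,1) — 7.
Summing: 9 + 14 + 7 = 30.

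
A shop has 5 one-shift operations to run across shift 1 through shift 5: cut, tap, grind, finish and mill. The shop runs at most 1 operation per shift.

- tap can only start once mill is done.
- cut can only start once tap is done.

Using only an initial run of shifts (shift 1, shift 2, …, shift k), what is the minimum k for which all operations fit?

5 shifts

The precedence chain requires at least 3 distinct shifts.
With at most 1 per shift and 5 operations, at least 5 shifts are needed.
5 works (last occupied shift: shift 5): for example mill -> shift 1; tap -> shift 2; cut -> shift 3; finish -> shift 5; grind -> shift 4.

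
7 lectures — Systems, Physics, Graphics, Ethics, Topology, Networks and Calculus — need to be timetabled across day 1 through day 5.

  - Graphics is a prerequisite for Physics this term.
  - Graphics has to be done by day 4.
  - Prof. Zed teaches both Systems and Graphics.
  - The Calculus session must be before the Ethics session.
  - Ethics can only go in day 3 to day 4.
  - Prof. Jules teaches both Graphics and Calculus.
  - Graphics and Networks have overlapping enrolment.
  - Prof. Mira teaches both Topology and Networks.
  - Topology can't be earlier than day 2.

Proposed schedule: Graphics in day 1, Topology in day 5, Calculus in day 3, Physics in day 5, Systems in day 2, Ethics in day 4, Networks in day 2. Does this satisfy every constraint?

Prof. Zed teaches both Systems and Graphics — holds.
The Calculus session must be before the Ethics session — holds.
Prof. Mira teaches both Topology and Networks — holds.
Graphics is a prerequisite for Physics this term — holds.
Ethics can only go in day 3 to day 4 — holds.
Topology can't be earlier than day 2 — holds.
Prof. Jules teaches both Graphics and Calculus — holds.
Graphics and Networks have overlapping enrolment — holds.
Graphics has to be done by day 4 — holds.

Yes, all constraints hold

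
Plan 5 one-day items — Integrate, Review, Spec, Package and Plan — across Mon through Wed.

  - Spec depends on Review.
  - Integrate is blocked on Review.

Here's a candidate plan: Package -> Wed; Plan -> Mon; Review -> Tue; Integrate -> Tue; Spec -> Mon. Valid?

Integrate is blocked on Review — violated.
Spec depends on Review — violated.

No — it violates: Spec depends on Review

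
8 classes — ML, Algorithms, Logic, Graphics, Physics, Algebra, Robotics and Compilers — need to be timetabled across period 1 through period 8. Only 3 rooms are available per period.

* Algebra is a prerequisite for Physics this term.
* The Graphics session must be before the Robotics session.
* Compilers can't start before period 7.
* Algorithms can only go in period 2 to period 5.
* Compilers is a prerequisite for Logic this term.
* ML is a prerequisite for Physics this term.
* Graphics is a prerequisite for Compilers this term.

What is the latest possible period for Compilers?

period 7

Compilers is available from period 7; downstream work caps Compilers at period 7.
Compilers at period 7 is achievable: Logic in period 8; Compilers in period 7; Algebra in period 1; Algorithms in period 2; ML in period 1; Robotics in period 2; Physics in period 2; Graphics in period 1.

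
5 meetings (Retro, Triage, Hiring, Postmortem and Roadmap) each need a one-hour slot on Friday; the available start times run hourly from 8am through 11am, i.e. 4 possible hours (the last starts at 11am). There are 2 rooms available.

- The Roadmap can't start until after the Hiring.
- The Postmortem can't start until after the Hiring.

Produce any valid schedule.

Triage -> 10am; Postmortem -> 9am; Retro -> 8am; Roadmap -> 9am; Hiring -> 8am

Checking: Hiring(8am) before Roadmap(9am); Hiring(8am) before Postmortem(9am); max 2 per hour (cap 2).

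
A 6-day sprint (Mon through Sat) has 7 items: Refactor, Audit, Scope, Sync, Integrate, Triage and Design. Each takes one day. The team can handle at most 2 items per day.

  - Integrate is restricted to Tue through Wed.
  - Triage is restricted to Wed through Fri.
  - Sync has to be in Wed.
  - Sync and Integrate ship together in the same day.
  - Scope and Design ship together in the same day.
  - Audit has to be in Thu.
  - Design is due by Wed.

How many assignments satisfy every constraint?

14

Splitting on Refactor: it can be Mon (2), Tue (2), Thu (2), Fri (4), Sat (4). Listing each branch's schedules as (Audit, Scope, Sync, Integrate, Triage, Design):
Refactor=Mon: (Thu,Tue,Wed,Wed,Thu,Tue) (Thu,Tue,Wed,Wed,Fri,Tue) — 2.
Refactor=Tue: (Thu,Mon,Wed,Wed,Thu,Mon) (Thu,Mon,Wed,Wed,Fri,Mon) — 2.
Refactor=Thu: (Thu,Mon,Wed,Wed,Fri,Mon) (Thu,Tue,Wed,Wed,Fri,Tue) — 2.
Refactor=Fri: (Thu,Mon,Wed,Wed,Thu,Mon) (Thu,Mon,Wed,Wed,Fri,Mon) (Thu,Tue,Wed,Wed,Thu,Tue) (Thu,Tue,Wed,Wed,Fri,Tue) — 4.
Refactor=Sat: (Thu,Mon,Wed,Wed,Thu,Mon) (Thu,Mon,Wed,Wed,Fri,Mon) (Thu,Tue,Wed,Wed,Thu,Tue) (Thu,Tue,Wed,Wed,Fri,Tue) — 4.
Summing: 2 + 2 + 2 + 4 + 4 = 14.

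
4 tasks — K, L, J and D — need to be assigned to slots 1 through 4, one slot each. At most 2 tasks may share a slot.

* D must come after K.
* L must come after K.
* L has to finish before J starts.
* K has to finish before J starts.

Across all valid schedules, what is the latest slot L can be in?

3

Precedence pushes L to at least 2; downstream work caps L at 3.
L at 3 is achievable: D=2, K=1, J=4, L=3.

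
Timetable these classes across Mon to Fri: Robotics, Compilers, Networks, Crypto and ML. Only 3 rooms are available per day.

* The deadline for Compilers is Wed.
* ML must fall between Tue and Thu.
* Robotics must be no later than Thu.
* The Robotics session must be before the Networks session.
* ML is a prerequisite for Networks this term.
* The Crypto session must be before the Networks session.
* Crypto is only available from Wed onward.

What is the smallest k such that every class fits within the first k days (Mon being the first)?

4

The precedence chain requires at least 2 distinct days.
With at most 3 per day and 5 classes, at least 2 days are needed.
Propagating the time windows through the other constraints, Networks can't land before Thu — that is day 4 counting from Mon — so the schedule must run through at least 4 days.
4 works (last occupied day: Thu): for example Crypto in Wed, ML in Tue, Networks in Thu, Compilers in Mon, Robotics in Mon.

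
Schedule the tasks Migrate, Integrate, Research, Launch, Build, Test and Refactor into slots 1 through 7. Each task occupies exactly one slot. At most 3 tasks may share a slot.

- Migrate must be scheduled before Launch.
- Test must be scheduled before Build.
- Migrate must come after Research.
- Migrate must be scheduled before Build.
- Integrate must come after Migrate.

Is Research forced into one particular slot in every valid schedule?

No

Research can be 1 (e.g. Build in 3, Test in 1, Research in 1, Integrate in 3, Migrate in 2, Launch in 3, Refactor in 1) or 2 (e.g. Build -> 4; Test -> 1; Refactor -> 1; Migrate -> 3; Integrate -> 4; Launch -> 4; Research -> 2).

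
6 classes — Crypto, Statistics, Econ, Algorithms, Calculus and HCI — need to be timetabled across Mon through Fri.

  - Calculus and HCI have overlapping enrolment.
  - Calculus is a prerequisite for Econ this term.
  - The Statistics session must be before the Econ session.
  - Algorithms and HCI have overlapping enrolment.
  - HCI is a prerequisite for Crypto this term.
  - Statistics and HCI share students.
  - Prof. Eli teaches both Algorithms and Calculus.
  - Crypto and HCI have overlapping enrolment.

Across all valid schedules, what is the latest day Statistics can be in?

Downstream work caps Statistics at Thu.
Statistics at Thu is achievable: Statistics=Thu; Algorithms=Wed; HCI=Mon; Crypto=Tue; Econ=Fri; Calculus=Tue.

Thu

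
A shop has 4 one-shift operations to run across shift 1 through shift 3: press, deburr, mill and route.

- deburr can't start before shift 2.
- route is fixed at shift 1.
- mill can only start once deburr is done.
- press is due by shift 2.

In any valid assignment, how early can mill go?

shift 3

Precedence pushes mill to at least shift 3.
mill at shift 3 is achievable: route=shift 1, mill=shift 3, deburr=shift 2, press=shift 1.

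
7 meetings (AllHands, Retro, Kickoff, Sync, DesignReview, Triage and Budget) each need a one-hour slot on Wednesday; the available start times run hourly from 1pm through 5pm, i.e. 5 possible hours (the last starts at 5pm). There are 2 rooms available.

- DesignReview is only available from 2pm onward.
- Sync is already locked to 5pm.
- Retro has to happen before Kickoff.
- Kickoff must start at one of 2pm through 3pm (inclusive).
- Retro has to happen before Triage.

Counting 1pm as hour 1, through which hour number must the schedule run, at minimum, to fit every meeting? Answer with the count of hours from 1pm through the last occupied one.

5 hours

The precedence chain requires at least 2 distinct hours.
With at most 2 per hour and 7 meetings, at least 4 hours are needed.
Sync can't be placed before 5pm — that is hour 5 counting from 1pm — so the schedule must run through at least 5 hours.
5 works (last occupied hour: 5pm): for example Kickoff=2pm; DesignReview=2pm; Triage=3pm; Budget=3pm; Sync=5pm; AllHands=1pm; Retro=1pm.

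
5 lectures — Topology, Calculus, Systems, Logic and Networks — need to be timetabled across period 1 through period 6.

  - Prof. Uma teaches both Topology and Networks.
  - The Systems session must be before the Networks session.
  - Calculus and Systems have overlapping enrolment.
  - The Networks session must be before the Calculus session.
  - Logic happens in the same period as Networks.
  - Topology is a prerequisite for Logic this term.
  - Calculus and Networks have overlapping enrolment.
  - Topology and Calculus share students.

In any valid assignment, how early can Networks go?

period 2

Precedence pushes Networks to at least period 2; downstream work caps Networks at period 5.
Networks at period 2 is achievable: Logic -> period 2; Calculus -> period 3; Systems -> period 1; Networks -> period 2; Topology -> period 1.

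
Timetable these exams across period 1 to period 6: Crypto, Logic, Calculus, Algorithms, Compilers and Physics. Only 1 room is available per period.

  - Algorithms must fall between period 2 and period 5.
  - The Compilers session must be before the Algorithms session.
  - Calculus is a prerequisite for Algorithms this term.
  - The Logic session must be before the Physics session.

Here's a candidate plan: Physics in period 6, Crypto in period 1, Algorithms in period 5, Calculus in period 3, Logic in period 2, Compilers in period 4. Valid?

The Logic session must be before the Physics session — holds.
Algorithms must fall between period 2 and period 5 — holds.
Only 1 room is available per period — holds.
The Compilers session must be before the Algorithms session — holds.
Calculus is a prerequisite for Algorithms this term — holds.

Yes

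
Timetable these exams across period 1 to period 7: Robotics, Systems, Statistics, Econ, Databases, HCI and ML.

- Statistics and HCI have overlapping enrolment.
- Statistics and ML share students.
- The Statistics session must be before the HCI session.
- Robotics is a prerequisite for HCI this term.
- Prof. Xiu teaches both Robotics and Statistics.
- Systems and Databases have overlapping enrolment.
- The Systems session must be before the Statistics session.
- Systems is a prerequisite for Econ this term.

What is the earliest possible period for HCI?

period 3

Precedence pushes HCI to at least period 3.
HCI at period 3 is achievable: Databases=period 2; Robotics=period 1; ML=period 1; HCI=period 3; Statistics=period 2; Econ=period 2; Systems=period 1.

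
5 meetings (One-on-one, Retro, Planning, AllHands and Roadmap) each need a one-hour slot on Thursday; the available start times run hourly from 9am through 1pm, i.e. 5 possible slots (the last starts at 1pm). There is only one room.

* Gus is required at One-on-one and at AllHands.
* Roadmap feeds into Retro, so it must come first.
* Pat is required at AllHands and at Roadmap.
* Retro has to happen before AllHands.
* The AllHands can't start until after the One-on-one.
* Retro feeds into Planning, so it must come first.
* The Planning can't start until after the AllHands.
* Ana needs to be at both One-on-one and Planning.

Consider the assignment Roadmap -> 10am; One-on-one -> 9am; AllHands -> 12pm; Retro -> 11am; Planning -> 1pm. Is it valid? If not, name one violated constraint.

Roadmap feeds into Retro, so it must come first — holds.
There is only one room — holds.
The AllHands can't start until after the One-on-one — holds.
Pat is required at AllHands and at Roadmap — holds.
Ana needs to be at both One-on-one and Planning — holds.
Retro has to happen before AllHands — holds.
The Planning can't start until after the AllHands — holds.
Gus is required at One-on-one and at AllHands — holds.
Retro feeds into Planning, so it must come first — holds.

Yes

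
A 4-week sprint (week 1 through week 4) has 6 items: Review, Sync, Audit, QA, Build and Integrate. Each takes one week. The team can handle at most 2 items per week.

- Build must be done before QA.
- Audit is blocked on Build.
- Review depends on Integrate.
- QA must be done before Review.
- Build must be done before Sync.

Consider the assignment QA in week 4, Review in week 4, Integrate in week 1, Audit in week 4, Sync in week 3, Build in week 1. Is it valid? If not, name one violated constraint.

Build must be done before QA — holds.
The team can handle at most 2 items per week — violated.
Audit is blocked on Build — holds.
QA must be done before Review — violated.
Review depends on Integrate — holds.
Build must be done before Sync — holds.

Invalid. The team can handle at most 2 items per week.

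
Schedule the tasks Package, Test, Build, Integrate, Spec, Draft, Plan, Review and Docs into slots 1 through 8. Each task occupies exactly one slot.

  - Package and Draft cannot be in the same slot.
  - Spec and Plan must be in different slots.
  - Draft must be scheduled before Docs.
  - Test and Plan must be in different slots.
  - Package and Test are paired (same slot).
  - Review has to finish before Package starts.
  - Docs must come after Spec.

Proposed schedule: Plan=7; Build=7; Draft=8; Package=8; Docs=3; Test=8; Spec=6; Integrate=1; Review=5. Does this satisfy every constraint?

Draft must be scheduled before Docs — violated.
Spec and Plan must be in different slots — holds.
Package and Draft cannot be in the same slot — violated.
Package and Test are paired (same slot) — holds.
Docs must come after Spec — violated.
Test and Plan must be in different slots — holds.
Review has to finish before Package starts — holds.

No — it violates: Draft must be scheduled before Docs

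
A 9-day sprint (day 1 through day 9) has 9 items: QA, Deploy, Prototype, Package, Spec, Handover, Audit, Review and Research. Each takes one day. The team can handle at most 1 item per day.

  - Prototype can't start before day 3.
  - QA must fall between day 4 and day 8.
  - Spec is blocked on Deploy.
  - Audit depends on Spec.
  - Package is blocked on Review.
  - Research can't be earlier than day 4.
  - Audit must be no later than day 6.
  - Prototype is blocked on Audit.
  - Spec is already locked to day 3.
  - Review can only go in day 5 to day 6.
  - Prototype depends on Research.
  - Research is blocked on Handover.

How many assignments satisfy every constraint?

Splitting on QA: it can be day 4 (12), day 5 (6), day 6 (6), day 7 (18), day 8 (18). Listing each branch's schedules as (Deploy, Prototype, Package, Spec, Handover, Audit, Review, Research) by day number:
QA=day 4: (1,8,9,3,2,5,6,7) (1,8,9,3,2,6,5,7) (1,9,7,3,2,5,6,8) (1,9,7,3,2,6,5,8) (1,9,8,3,2,5,6,7) (1,9,8,3,2,6,5,7) (2,8,9,3,1,5,6,7) (2,8,9,3,1,6,5,7) (2,9,7,3,1,5,6,8) (2,9,7,3,1,6,5,8) (2,9,8,3,1,5,6,7) (2,9,8,3,1,6,5,7) — 12.
QA=day 5: (1,8,9,3,2,4,6,7) (1,9,7,3,2,4,6,8) (1,9,8,3,2,4,6,7) (2,8,9,3,1,4,6,7) (2,9,7,3,1,4,6,8) (2,9,8,3,1,4,6,7) — 6.
QA=day 6: (1,8,9,3,2,4,5,7) (1,9,7,3,2,4,5,8) (1,9,8,3,2,4,5,7) (2,8,9,3,1,4,5,7) (2,9,7,3,1,4,5,8) (2,9,8,3,1,4,5,7) — 6.
QA=day 7: (1,8,9,3,2,4,5,6) (1,8,9,3,2,4,6,5) (1,8,9,3,2,5,6,4) (1,8,9,3,2,6,5,4) (1,9,6,3,2,4,5,8) (1,9,8,3,2,4,5,6) (1,9,8,3,2,4,6,5) (1,9,8,3,2,5,6,4) (1,9,8,3,2,6,5,4) (2,8,9,3,1,4,5,6) (2,8,9,3,1,4,6,5) (2,8,9,3,1,5,6,4) (2,8,9,3,1,6,5,4) (2,9,6,3,1,4,5,8) (2,9,8,3,1,4,5,6) (2,9,8,3,1,4,6,5) (2,9,8,3,1,5,6,4) (2,9,8,3,1,6,5,4) — 18.
QA=day 8: (1,7,9,3,2,4,5,6) (1,7,9,3,2,4,6,5) (1,7,9,3,2,5,6,4) (1,7,9,3,2,6,5,4) (1,9,6,3,2,4,5,7) (1,9,7,3,2,4,5,6) (1,9,7,3,2,4,6,5) (1,9,7,3,2,5,6,4) (1,9,7,3,2,6,5,4) (2,7,9,3,1,4,5,6) (2,7,9,3,1,4,6,5) (2,7,9,3,1,5,6,4) (2,7,9,3,1,6,5,4) (2,9,6,3,1,4,5,7) (2,9,7,3,1,4,5,6) (2,9,7,3,1,4,6,5) (2,9,7,3,1,5,6,4) (2,9,7,3,1,6,5,4) — 18.
Summing: 12 + 6 + 6 + 18 + 18 = 60.

60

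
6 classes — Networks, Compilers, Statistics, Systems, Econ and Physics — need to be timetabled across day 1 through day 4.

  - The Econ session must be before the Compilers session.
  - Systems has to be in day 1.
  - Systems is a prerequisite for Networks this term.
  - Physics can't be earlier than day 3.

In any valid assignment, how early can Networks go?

day 2

Precedence pushes Networks to at least day 2.
Networks at day 2 is achievable: Statistics=day 1, Networks=day 2, Systems=day 1, Econ=day 1, Compilers=day 2, Physics=day 3.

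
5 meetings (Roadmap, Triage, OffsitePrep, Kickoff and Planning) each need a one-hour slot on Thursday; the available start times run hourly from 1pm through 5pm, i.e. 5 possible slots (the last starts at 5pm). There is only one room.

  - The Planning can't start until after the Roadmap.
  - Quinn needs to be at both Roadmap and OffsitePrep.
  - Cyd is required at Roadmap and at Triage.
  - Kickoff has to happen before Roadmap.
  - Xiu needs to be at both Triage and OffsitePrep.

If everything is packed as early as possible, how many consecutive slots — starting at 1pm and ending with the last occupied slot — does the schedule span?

The precedence chain requires at least 3 distinct slots.
With at most 1 per slot and 5 meetings, at least 5 slots are needed.
5 works (last occupied slot: 5pm): for example OffsitePrep -> 5pm, Kickoff -> 1pm, Planning -> 3pm, Roadmap -> 2pm, Triage -> 4pm.

5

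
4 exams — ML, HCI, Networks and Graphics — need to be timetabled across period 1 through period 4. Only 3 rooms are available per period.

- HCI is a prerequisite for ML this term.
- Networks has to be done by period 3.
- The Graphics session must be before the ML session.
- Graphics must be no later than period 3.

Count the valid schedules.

42

Splitting on ML: it can be period 2 (3), period 3 (12), period 4 (27). Listing each branch's schedules as (HCI, Networks, Graphics) by period number:
ML=period 2: (1,1,1) (1,2,1) (1,3,1) — 3.
ML=period 3: (1,1,1) (1,1,2) (1,2,1) (1,2,2) (1,3,1) (1,3,2) (2,1,1) (2,1,2) (2,2,1) (2,2,2) (2,3,1) (2,3,2) — 12.
ML=period 4: (1,1,1) (1,1,2) (1,1,3) (1,2,1) (1,2,2) (1,2,3) (1,3,1) (1,3,2) (1,3,3) (2,1,1) (2,1,2) (2,1,3) (2,2,1) (2,2,2) (2,2,3) (2,3,1) (2,3,2) (2,3,3) (3,1,1) (3,1,2) (3,1,3) (3,2,1) (3,2,2) (3,2,3) (3,3,1) (3,3,2) (3,3,3) — 27.
Summing: 3 + 12 + 27 = 42.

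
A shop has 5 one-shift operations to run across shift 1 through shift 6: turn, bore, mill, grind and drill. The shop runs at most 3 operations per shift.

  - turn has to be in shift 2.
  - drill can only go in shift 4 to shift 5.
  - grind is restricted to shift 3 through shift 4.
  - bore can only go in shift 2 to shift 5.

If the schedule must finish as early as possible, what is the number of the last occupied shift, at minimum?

With at most 3 per shift and 5 operations, at least 2 shifts are needed.
drill can't be placed before shift 4, so the schedule must run through at least shift 4.
4 works (last occupied shift: shift 4): for example bore in shift 2; turn in shift 2; grind in shift 3; mill in shift 1; drill in shift 4.

shift 4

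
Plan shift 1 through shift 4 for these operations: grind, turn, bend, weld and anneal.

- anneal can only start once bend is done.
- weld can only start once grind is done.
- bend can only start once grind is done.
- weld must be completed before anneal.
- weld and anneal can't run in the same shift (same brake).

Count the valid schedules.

24

Splitting on grind: it can be shift 1 (20), shift 2 (4). Listing each branch's schedules as (turn, bend, weld, anneal) by shift number:
grind=shift 1: (1,2,2,3) (1,2,2,4) (1,2,3,4) (1,3,2,4) (1,3,3,4) (2,2,2,3) (2,2,2,4) (2,2,3,4) (2,3,2,4) (2,3,3,4) (3,2,2,3) (3,2,2,4) (3,2,3,4) (3,3,2,4) (3,3,3,4) (4,2,2,3) (4,2,2,4) (4,2,3,4) (4,3,2,4) (4,3,3,4) — 20.
grind=shift 2: (1,3,3,4) (2,3,3,4) (3,3,3,4) (4,3,3,4) — 4.
Summing: 20 + 4 = 24.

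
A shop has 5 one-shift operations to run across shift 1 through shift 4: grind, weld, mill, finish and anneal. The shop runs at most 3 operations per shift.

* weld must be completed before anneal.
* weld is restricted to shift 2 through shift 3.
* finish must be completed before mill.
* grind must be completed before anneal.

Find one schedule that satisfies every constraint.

grind -> shift 1; finish -> shift 1; anneal -> shift 3; weld -> shift 2; mill -> shift 2

Checking: grind(shift 1) before anneal(shift 3); finish(shift 1) before mill(shift 2); weld(shift 2) before anneal(shift 3); weld=shift 2 in [shift 2,shift 3]; max 2 per shift (cap 3).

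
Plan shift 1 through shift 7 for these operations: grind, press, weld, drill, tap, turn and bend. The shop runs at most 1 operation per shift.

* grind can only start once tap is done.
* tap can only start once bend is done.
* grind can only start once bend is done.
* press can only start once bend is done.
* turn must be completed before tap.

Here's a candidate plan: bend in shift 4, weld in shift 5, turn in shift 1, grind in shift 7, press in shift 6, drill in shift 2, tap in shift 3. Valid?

grind can only start once bend is done — holds.
tap can only start once bend is done — violated.
turn must be completed before tap — holds.
press can only start once bend is done — holds.
The shop runs at most 1 operation per shift — holds.
grind can only start once tap is done — holds.

Invalid. tap can only start once bend is done.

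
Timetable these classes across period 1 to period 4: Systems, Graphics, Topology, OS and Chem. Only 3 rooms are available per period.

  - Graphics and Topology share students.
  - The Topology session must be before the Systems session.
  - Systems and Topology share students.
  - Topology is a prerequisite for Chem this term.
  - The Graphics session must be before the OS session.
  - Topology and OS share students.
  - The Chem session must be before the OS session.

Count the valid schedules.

Splitting on Systems: it can be period 2 (5), period 3 (7), period 4 (7). Listing each branch's schedules as (Graphics, Topology, OS, Chem) by period number:
Systems=period 2: (2,1,3,2) (2,1,4,2) (2,1,4,3) (3,1,4,2) (3,1,4,3) — 5.
Systems=period 3: (1,2,4,3) (2,1,3,2) (2,1,4,2) (2,1,4,3) (3,1,4,2) (3,1,4,3) (3,2,4,3) — 7.
Systems=period 4: (1,2,4,3) (2,1,3,2) (2,1,4,2) (2,1,4,3) (3,1,4,2) (3,1,4,3) (3,2,4,3) — 7.
Summing: 5 + 7 + 7 = 19.

19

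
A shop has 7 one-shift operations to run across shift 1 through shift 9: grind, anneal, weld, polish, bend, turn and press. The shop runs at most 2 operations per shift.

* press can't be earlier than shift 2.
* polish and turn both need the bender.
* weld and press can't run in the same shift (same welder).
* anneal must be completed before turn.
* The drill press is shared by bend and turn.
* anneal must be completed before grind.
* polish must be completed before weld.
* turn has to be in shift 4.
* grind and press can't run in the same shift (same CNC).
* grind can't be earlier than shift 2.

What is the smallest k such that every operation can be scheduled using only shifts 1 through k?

The precedence chain requires at least 2 distinct shifts.
With at most 2 per shift and 7 operations, at least 4 shifts are needed.
turn can't be placed before shift 4, so the schedule must run through at least shift 4.
4 works (last occupied shift: shift 4): for example anneal in shift 1; grind in shift 2; polish in shift 1; turn in shift 4; press in shift 3; weld in shift 2; bend in shift 3.

4 shifts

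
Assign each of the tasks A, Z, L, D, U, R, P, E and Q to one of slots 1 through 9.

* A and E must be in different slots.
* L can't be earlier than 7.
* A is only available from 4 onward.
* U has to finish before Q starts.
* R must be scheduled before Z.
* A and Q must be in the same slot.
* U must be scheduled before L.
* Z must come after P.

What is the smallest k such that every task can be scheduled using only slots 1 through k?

The precedence chain requires at least 2 distinct slots.
L can't be placed before 7, so the schedule must run through at least slot 7.
7 works (last occupied slot: 7): for example Z in 2; L in 7; R in 1; E in 1; D in 1; A in 4; Q in 4; P in 1; U in 1.

7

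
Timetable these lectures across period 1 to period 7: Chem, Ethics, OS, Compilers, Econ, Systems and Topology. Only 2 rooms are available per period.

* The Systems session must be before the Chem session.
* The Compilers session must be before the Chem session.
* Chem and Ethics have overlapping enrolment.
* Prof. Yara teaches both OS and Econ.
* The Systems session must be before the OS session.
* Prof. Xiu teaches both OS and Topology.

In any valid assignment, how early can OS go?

Precedence pushes OS to at least period 2.
OS at period 2 is achievable: Econ -> period 3; Systems -> period 1; Topology -> period 4; OS -> period 2; Ethics -> period 3; Chem -> period 2; Compilers -> period 1.

period 2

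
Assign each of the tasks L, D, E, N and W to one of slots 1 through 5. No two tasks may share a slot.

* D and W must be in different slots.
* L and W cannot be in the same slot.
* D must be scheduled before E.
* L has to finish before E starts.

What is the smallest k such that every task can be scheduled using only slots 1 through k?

The precedence chain requires at least 2 distinct slots.
With at most 1 per slot and 5 tasks, at least 5 slots are needed.
5 works (last occupied slot: 5): for example N in 4; E in 3; D in 2; W in 5; L in 1.

5 slots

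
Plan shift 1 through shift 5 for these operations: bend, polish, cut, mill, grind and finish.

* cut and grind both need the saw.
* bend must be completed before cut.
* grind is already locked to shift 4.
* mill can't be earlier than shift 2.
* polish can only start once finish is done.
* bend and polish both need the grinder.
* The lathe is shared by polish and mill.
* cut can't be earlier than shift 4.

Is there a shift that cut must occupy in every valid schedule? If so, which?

cut's window is shift 4–shift 5.
grind is fixed at shift 4, and cut can't share a shift with grind.
So cut must be shift 5.

shift 5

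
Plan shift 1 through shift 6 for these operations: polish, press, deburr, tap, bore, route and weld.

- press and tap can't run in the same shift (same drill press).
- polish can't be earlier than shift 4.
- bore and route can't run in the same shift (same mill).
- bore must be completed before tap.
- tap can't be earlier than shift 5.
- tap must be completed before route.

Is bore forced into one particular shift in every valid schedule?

No

bore can be shift 1 (e.g. press in shift 1; polish in shift 4; tap in shift 5; deburr in shift 1; weld in shift 1; route in shift 6; bore in shift 1) or shift 2 (e.g. deburr -> shift 1; tap -> shift 5; weld -> shift 1; press -> shift 1; bore -> shift 2; polish -> shift 4; route -> shift 6).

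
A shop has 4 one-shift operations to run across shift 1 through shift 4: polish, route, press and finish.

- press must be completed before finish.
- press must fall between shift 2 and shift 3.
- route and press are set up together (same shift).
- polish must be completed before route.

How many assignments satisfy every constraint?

4

Enumerating: route=shift 2, finish=shift 3, polish=shift 1, press=shift 2 | press -> shift 2, polish -> shift 1, route -> shift 2, finish -> shift 4 | route -> shift 3; polish -> shift 1; press -> shift 3; finish -> shift 4 | polish=shift 2; finish=shift 4; press=shift 3; route=shift 3.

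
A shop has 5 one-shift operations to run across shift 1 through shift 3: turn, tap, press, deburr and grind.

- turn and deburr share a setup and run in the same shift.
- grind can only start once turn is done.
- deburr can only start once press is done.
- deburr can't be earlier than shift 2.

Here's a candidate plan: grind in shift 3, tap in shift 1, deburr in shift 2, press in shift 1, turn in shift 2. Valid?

Yes, all constraints hold

deburr can only start once press is done — holds.
grind can only start once turn is done — holds.
turn and deburr share a setup and run in the same shift — holds.
deburr can't be earlier than shift 2 — holds.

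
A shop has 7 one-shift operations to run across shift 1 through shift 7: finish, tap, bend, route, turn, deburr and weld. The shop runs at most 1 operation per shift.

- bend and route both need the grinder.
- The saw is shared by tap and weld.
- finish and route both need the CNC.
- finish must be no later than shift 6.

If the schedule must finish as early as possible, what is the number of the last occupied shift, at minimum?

shift 7

With at most 1 per shift and 7 operations, at least 7 shifts are needed.
7 works (last occupied shift: shift 7): for example route in shift 4; deburr in shift 6; tap in shift 2; finish in shift 1; weld in shift 7; bend in shift 3; turn in shift 5.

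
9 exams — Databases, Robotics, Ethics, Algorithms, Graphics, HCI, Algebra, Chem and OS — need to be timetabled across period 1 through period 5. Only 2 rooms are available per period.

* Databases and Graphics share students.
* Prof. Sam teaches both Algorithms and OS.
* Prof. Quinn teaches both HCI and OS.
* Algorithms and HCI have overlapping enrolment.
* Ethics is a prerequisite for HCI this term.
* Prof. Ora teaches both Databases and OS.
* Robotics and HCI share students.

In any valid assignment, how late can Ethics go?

Downstream work caps Ethics at period 4.
Ethics at period 4 is achievable: HCI in period 5, Algorithms in period 2, Robotics in period 1, Graphics in period 2, OS in period 4, Databases in period 1, Ethics in period 4, Algebra in period 3, Chem in period 3.

period 4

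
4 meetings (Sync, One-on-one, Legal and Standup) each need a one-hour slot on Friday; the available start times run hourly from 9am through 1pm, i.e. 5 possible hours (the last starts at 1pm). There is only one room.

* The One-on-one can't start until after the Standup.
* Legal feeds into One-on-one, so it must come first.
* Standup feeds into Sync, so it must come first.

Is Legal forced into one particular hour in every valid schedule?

Legal can be 9am (e.g. One-on-one -> 11am, Standup -> 10am, Legal -> 9am, Sync -> 12pm) or 10am (e.g. Standup=9am; Sync=12pm; Legal=10am; One-on-one=11am).

No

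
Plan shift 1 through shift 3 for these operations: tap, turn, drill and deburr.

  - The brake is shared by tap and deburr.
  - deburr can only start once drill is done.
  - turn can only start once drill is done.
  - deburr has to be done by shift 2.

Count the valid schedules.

Enumerating: deburr in shift 2, turn in shift 2, drill in shift 1, tap in shift 1 | tap -> shift 3; deburr -> shift 2; drill -> shift 1; turn -> shift 2 | turn in shift 3; drill in shift 1; tap in shift 1; deburr in shift 2 | drill=shift 1; deburr=shift 2; turn=shift 3; tap=shift 3.

4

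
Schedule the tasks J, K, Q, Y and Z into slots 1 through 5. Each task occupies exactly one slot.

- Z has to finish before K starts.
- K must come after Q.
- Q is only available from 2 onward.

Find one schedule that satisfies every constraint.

K -> 3, J -> 1, Y -> 1, Q -> 2, Z -> 1

Checking: Z(1) before K(3); Q(2) before K(3); Q=2 in [2,5].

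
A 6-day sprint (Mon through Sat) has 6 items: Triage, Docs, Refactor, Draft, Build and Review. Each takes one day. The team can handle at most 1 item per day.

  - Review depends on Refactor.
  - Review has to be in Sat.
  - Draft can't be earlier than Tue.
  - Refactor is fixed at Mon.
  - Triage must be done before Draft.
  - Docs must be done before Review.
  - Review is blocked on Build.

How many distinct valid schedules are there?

12

Splitting on Triage: it can be Tue (6), Wed (4), Thu (2). Listing each branch's schedules as (Docs, Refactor, Draft, Build, Review):
Triage=Tue: (Wed,Mon,Thu,Fri,Sat) (Wed,Mon,Fri,Thu,Sat) (Thu,Mon,Wed,Fri,Sat) (Thu,Mon,Fri,Wed,Sat) (Fri,Mon,Wed,Thu,Sat) (Fri,Mon,Thu,Wed,Sat) — 6.
Triage=Wed: (Tue,Mon,Thu,Fri,Sat) (Tue,Mon,Fri,Thu,Sat) (Thu,Mon,Fri,Tue,Sat) (Fri,Mon,Thu,Tue,Sat) — 4.
Triage=Thu: (Tue,Mon,Fri,Wed,Sat) (Wed,Mon,Fri,Tue,Sat) — 2.
Summing: 6 + 4 + 2 = 12.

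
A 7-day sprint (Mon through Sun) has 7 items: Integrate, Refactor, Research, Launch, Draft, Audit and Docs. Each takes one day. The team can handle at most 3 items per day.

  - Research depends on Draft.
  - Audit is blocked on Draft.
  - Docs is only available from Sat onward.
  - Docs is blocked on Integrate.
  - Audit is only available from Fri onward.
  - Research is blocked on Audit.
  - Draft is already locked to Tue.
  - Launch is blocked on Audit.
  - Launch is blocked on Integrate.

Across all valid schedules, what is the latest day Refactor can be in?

Sun

Refactor at Sun is achievable: Draft in Tue; Refactor in Sun; Integrate in Mon; Research in Sat; Launch in Sat; Audit in Fri; Docs in Sat.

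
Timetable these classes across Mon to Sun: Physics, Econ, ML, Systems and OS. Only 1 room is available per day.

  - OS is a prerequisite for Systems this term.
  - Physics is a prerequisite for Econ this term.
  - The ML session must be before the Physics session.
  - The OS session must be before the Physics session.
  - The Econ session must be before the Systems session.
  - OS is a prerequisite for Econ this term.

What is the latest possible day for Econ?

Precedence pushes Econ to at least Wed; downstream work caps Econ at Sat.
Econ at Sat is achievable: Physics=Wed; Econ=Sat; Systems=Sun; OS=Mon; ML=Tue.

Sat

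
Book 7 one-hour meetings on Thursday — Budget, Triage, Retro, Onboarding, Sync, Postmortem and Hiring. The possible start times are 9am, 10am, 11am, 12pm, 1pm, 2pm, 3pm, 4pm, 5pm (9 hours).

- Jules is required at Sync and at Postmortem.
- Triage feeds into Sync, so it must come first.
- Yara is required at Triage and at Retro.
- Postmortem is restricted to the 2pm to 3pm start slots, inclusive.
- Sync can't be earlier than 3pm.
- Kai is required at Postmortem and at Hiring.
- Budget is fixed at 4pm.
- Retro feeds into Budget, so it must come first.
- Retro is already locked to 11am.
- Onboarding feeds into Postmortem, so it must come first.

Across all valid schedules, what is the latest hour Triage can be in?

Downstream work caps Triage at 4pm.
Triage at 4pm is achievable: Retro -> 11am, Onboarding -> 9am, Sync -> 5pm, Postmortem -> 2pm, Triage -> 4pm, Budget -> 4pm, Hiring -> 9am.

4pm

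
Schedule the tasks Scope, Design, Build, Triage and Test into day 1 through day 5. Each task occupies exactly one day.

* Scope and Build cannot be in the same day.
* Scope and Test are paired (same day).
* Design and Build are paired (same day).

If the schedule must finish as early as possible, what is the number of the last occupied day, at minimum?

Could 1 day be enough, i.e. nothing placed later than day 1? No: Build can't share with Scope (day 1) → nothing is left.
So 1 day is not enough.
2 works (last occupied day: day 2): for example Triage in day 1; Build in day 2; Design in day 2; Scope in day 1; Test in day 1.

2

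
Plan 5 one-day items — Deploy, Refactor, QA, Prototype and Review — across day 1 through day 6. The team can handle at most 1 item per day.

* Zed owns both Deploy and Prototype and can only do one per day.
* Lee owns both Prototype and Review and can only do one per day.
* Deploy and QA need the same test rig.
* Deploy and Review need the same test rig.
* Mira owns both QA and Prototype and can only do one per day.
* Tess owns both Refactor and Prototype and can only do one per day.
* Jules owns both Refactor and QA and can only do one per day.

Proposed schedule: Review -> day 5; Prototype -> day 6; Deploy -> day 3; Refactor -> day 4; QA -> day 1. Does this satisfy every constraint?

Tess owns both Refactor and Prototype and can only do one per day — holds.
Jules owns both Refactor and QA and can only do one per day — holds.
Lee owns both Prototype and Review and can only do one per day — holds.
Deploy and Review need the same test rig — holds.
Deploy and QA need the same test rig — holds.
Mira owns both QA and Prototype and can only do one per day — holds.
Zed owns both Deploy and Prototype and can only do one per day — holds.
The team can handle at most 1 item per day — holds.

Yes, all constraints hold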